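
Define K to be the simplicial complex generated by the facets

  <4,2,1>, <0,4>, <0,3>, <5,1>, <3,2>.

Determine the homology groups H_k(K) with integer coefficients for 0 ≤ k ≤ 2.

We work with the vertex ordering 0 < 1 < 2 < 3 < 4 < 5. The simplices of K, each written with vertices in increasing order, are:

  0-simplices (6): [0], [1], [2], [3], [4], [5]
  1-simplices (7): [0,3], [0,4], [1,2], [1,4], [1,5], [2,3], [2,4]
  2-simplices (1): [1,2,4]

so the chain groups are C_0 ≅ Z^6, C_1 ≅ Z^7, C_2 ≅ Z^1.

Boundary ∂_1: C_1 → C_0 sends each edge [p,q] (with p < q) to q − p.
The 6×7 boundary matrix has rank 5 and Smith normal form diag(1,1,1,1,1).

The boundary map ∂_2: C_2 → C_1 sends each 2-simplex [p,q,r] to [q,r] − [p,r] + [p,q]. For instance
  ∂[1,2,4] = [2,4] − [1,4] + [1,2].
This gives a 7×1 integer matrix of rank 1; reducing to Smith normal form yields diagonal entries (1).

Computing H_k = (kernel of ∂_k) / (image of ∂_{k+1}):

  H_0: rank C_0 − rank ∂_1 = 6 − 5 = 1, and the invariant factors of ∂_1 are all 1, so H_0 = Z.
  H_1: rank ker ∂_1 − rank ∂_2 = (7 − 5) − 1 = 1, and the invariant factors of ∂_2 are all 1, so H_1 = Z.
  H_2: rank ker ∂_2 − rank ∂_3 = (1 − 1) − 0 = 0, and there is no ∂_3, so H_2 = 0.

H_0 = Z,  H_1 = Z,  H_2 = 0.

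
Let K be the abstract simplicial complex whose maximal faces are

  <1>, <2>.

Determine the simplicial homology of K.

We work with the vertex ordering 1 < 2. The simplices of K, each written with vertices in increasing order, are:

  0-simplices (2): [1], [2]

so the chain groups are C_0 ≅ Z^2.

Reading off H_k = ker ∂_k / im ∂_{k+1}:

  H_0: rank C_0 − rank ∂_1 = 2 − 0 = 2, and there is no ∂_1, so H_0 ≅ Z^2.

H_0 = Z^2.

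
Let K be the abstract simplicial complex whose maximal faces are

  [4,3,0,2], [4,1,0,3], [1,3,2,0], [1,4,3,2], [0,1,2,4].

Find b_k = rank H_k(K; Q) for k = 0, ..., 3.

Order the vertices as 0 < 1 < 2 < 3 < 4. Listing each simplex with vertices in this order, K has dimension 3 with simplices:

  0-simplices (5): [0], [1], [2], [3], [4]
  1-simplices (10): [0,1], [0,2], [0,3], [0,4], [1,2], [1,3], [1,4], [2,3], [2,4], [3,4]
  2-simplices (10): [0,1,2], [0,1,3], [0,1,4], [0,2,3], [0,2,4], [0,3,4], [1,2,3], [1,2,4], [1,3,4], [2,3,4]
  3-simplices (5): [0,1,2,3], [0,1,2,4], [0,1,3,4], [0,2,3,4], [1,2,3,4]

Hence C_0 ≅ Z^5, C_1 ≅ Z^10, C_2 ≅ Z^10, C_3 ≅ Z^5.

∂_1: C_1 → C_0 sends each edge [p,q] (with p < q) to q − p.
The 5×10 boundary matrix has rank 4 and Smith normal form diag(1,1,1,1).

The boundary map ∂_2: C_2 → C_1 maps a triangle to the signed sum of its edges. For instance
  ∂[0,1,4] = [1,4] − [0,4] + [0,1],
  ∂[2,3,4] = [3,4] − [2,4] + [2,3].
This gives a 10×10 integer matrix of rank 6; reducing to Smith normal form yields diagonal entries (1,1,1,1,1,1).

Boundary ∂_3: C_3 → C_2 sends each 3-simplex σ to the alternating sum Σ_i (−1)^i (σ with its i-th vertex removed). For instance
  ∂[0,2,3,4] = [2,3,4] − [0,3,4] + [0,2,4] − [0,2,3],
  ∂[1,2,3,4] = [2,3,4] − [1,3,4] + [1,2,4] − [1,2,3].
This gives a 10×5 integer matrix of rank 4; reducing to Smith normal form yields diagonal entries (1,1,1,1).

Reading off H_k = ker ∂_k / im ∂_{k+1}:

  H_0: rank C_0 − rank ∂_1 = 5 − 4 = 1, and the invariant factors of ∂_1 are all 1, so H_0 = Z.
  H_1: rank ker ∂_1 − rank ∂_2 = (10 − 4) − 6 = 0, and the invariant factors of ∂_2 are all 1, so H_1 = 0.
  H_2: rank ker ∂_2 − rank ∂_3 = (10 − 6) − 4 = 0, and the invariant factors of ∂_3 are all 1, so H_2 = 0.
  H_3: rank ker ∂_3 − rank ∂_4 = (5 − 4) − 0 = 1, and there is no ∂_4, so H_3 = Z.

Hence the Betti numbers are b_0 = 1, b_1 = 0, b_2 = 0, b_3 = 1.

b_0 = 1, b_1 = 0, b_2 = 0, b_3 = 1.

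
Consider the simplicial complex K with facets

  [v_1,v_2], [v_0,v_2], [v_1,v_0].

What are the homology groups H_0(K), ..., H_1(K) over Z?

Take the total order v_0 < v_1 < v_2 on the vertex set. Then K (dimension 1) consists of the simplices:

  0-simplices (3): [v_0], [v_1], [v_2]
  1-simplices (3): [v_0,v_1], [v_0,v_2], [v_1,v_2]

so the chain groups are C_0 ≅ Z^3, C_1 ≅ Z^3.

The boundary map ∂_1: C_1 → C_0 maps an edge to its endpoints' difference, ∂[p,q] = q − p. For instance
  ∂[v_0,v_2] = [v_2] − [v_0].
The 3×3 boundary matrix has rank 2 and Smith normal form diag(1,1).

Reading off H_k = ker ∂_k / im ∂_{k+1}:

  H_0: rank C_0 − rank ∂_1 = 3 − 2 = 1, and the invariant factors of ∂_1 are all 1, so H_0 = Z.
  H_1: rank ker ∂_1 − rank ∂_2 = (3 − 2) − 0 = 1, and there is no ∂_2, so H_1 = Z.

H_0 = Z,  H_1 = Z.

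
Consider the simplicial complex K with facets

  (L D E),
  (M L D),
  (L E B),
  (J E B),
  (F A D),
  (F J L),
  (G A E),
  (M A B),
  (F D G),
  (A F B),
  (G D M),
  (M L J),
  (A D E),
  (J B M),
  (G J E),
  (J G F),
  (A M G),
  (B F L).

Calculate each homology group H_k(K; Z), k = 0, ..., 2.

Take the total order A < B < D < E < F < G < J < L < M on the vertex set. Then K (dimension 2) consists of the simplices:

  0-simplices (9): A, B, D, E, F, G, J, L, M
  1-simplices (27): AB, AD, AE, AF, AG, AM, BE, BF, BJ, BL, BM, DE, DF, DG, DL, DM, EG, EJ, EL, FG, FJ, FL, GJ, GM, JL, JM, LM
  2-simplices (18): ABF, ABM, ADE, ADF, AEG, AGM, BEJ, BEL, BFL, BJM, DEL, DFG, DGM, DLM, EGJ, FGJ, FJL, JLM

giving chain groups C_0 ≅ Z^9, C_1 ≅ Z^27, C_2 ≅ Z^18.

∂_1: C_1 → C_0 sends each edge [p,q] (with p < q) to q − p. For instance
  ∂AG = G − A.
The resulting 9×27 matrix has rank 8, and its Smith normal form has invariant factors (1,1,1,1,1,1,1,1).

Boundary ∂_2: C_2 → C_1 acts by ∂[p,q,r] = [q,r] − [p,r] + [p,q]. For instance
  ∂ABF = BF − AF + AB,
  ∂ADF = DF − AF + AD.
The resulting 27×18 matrix has rank 18, and its Smith normal form has invariant factors (1,1,1,1,1,1,1,1,1,1,1,1,1,1,1,1,1,2).

Computing H_k = (kernel of ∂_k) / (image of ∂_{k+1}):

  H_0: rank C_0 − rank ∂_1 = 9 − 8 = 1, and the invariant factors of ∂_1 are all 1, so H_0 ≅ Z.
  H_1: rank ker ∂_1 − rank ∂_2 = (27 − 8) − 18 = 1, and ∂_2 has invariant factor 2 > 1, so H_1 ≅ Z ⊕ Z/2.
  H_2: rank ker ∂_2 − rank ∂_3 = (18 − 18) − 0 = 0, and there is no ∂_3, so H_2 ≅ 0.

H_0 ≅ Z,  H_1 ≅ Z ⊕ Z/2,  H_2 = 0.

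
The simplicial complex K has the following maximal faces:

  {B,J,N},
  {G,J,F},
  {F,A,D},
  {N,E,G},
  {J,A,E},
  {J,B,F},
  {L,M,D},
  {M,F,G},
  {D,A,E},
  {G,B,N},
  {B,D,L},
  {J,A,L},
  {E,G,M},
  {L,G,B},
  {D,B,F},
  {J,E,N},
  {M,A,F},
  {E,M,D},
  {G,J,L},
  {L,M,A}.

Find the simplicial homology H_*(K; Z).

H_0 ≅ Z,  H_1 ≅ Z ⊕ Z/2,  H_2 = 0.

Fix the vertex order A < B < D < E < F < G < J < L < M < N and write every simplex with vertices in increasing order. Then dim K = 2 and the simplices of K are:

  0-simplices (10): A, B, D, E, F, G, J, L, M, N
  1-simplices (30): AD, AE, AF, AJ, AL, AM, BD, BF, BG, BJ, BL, BN, DE, DF, DL, DM, EG, EJ, EM, EN, FG, FJ, FM, GJ, GL, GM, GN, JL, JN, LM
  2-simplices (20): ADE, ADF, AEJ, AFM, AJL, ALM, BDF, BDL, BFJ, BGL, BGN, BJN, DEM, DLM, EGM, EGN, EJN, FGJ, FGM, GJL

so the chain groups are C_0 ≅ Z^10, C_1 ≅ Z^30, C_2 ≅ Z^20.

Boundary ∂_1: C_1 → C_0 maps an edge to its endpoints' difference, ∂[p,q] = q − p. For instance
  ∂GN = N − G.
This gives a 10×30 integer matrix of rank 9; reducing to Smith normal form yields diagonal entries (1,1,1,1,1,1,1,1,1).

∂_2: C_2 → C_1 maps a triangle to the signed sum of its edges. For instance
  ∂AEJ = EJ − AJ + AE,
  ∂AFM = FM − AM + AF.
The 30×20 boundary matrix has rank 20 and Smith normal form diag(1,1,1,1,1,1,1,1,1,1,1,1,1,1,1,1,1,1,1,2).

Computing H_k = (kernel of ∂_k) / (image of ∂_{k+1}):

  H_0: rank C_0 − rank ∂_1 = 10 − 9 = 1, and the invariant factors of ∂_1 are all 1, so H_0 = Z.
  H_1: rank ker ∂_1 − rank ∂_2 = (30 − 9) − 20 = 1, and ∂_2 has invariant factor 2 > 1, so H_1 = Z ⊕ Z/2.
  H_2: rank ker ∂_2 − rank ∂_3 = (20 − 20) − 0 = 0, and there is no ∂_3, so H_2 = 0.

As a check, the Euler characteristic is 10 − 30 + 20 = 0, which agrees with 1 − 1 + 0 = 0.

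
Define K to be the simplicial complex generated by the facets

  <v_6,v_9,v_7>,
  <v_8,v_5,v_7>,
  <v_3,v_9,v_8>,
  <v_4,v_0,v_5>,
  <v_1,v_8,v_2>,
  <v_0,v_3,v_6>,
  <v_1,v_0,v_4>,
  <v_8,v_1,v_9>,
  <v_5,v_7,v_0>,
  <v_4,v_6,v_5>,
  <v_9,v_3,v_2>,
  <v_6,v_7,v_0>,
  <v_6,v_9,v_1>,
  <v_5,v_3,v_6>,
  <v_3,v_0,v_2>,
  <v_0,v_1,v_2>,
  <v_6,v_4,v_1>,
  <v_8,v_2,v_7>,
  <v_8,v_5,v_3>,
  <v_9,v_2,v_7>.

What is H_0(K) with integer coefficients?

Fix the vertex order v_0 < v_1 < v_2 < v_3 < v_4 < v_5 < v_6 < v_7 < v_8 < v_9 and write every simplex with vertices in increasing order. Then dim K = 2 and the simplices of K are:

  0-simplices (10): [v_0], [v_1], [v_2], [v_3], [v_4], [v_5], [v_6], [v_7], [v_8], [v_9]
  1-simplices (30): (30 of them)
  2-simplices (20): (20 of them)

giving chain groups C_0 ≅ Z^10, C_1 ≅ Z^30, C_2 ≅ Z^20.

∂_1: C_1 → C_0 maps an edge to its endpoints' difference, ∂[p,q] = q − p. For instance
  ∂[v_3,v_9] = [v_9] − [v_3].
This gives a 10×30 integer matrix of rank 9; reducing to Smith normal form yields diagonal entries (1,1,1,1,1,1,1,1,1).

Boundary ∂_2: C_2 → C_1 sends each 2-simplex [p,q,r] to [q,r] − [p,r] + [p,q]. For instance
  ∂[v_1,v_4,v_6] = [v_4,v_6] − [v_1,v_6] + [v_1,v_4],
  ∂[v_0,v_4,v_5] = [v_4,v_5] − [v_0,v_5] + [v_0,v_4].
This gives a 30×20 integer matrix of rank 20; reducing to Smith normal form yields diagonal entries (1,1,1,1,1,1,1,1,1,1,1,1,1,1,1,1,1,1,1,2).

From H_k ≅ ker(∂_k) / im(∂_{k+1}) we obtain:

  H_0: rank C_0 − rank ∂_1 = 10 − 9 = 1, and the invariant factors of ∂_1 are all 1, so H_0 ≅ Z.

(K is a triangulation of the Klein bottle.)

H_0 = Z.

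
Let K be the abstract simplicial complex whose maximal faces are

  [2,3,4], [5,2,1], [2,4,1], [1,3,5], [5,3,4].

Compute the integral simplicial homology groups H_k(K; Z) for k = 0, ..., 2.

Fix the vertex order 1 < 2 < 3 < 4 < 5 and write every simplex with vertices in increasing order. Then dim K = 2 and the simplices of K are:

  0-simplices (5): [1], [2], [3], [4], [5]
  1-simplices (10): [1,2], [1,3], [1,4], [1,5], [2,3], [2,4], [2,5], [3,4], [3,5], [4,5]
  2-simplices (5): [1,2,4], [1,2,5], [1,3,5], [2,3,4], [3,4,5]

giving chain groups C_0 ≅ Z^5, C_1 ≅ Z^10, C_2 ≅ Z^5.

Boundary ∂_1: C_1 → C_0 is given by ∂[p,q] = [q] − [p]. For instance
  ∂[1,4] = [4] − [1].
The resulting 5×10 matrix has rank 4, and its Smith normal form has invariant factors (1,1,1,1).

Boundary ∂_2: C_2 → C_1 maps a triangle to the signed sum of its edges. For instance
  ∂[1,3,5] = [3,5] − [1,5] + [1,3],
  ∂[3,4,5] = [4,5] − [3,5] + [3,4].
As a 10×5 matrix over Z this has rank 5, with invariant factors (1,1,1,1,1).

From H_k ≅ ker(∂_k) / im(∂_{k+1}) we obtain:

  H_0: rank C_0 − rank ∂_1 = 5 − 4 = 1, and the invariant factors of ∂_1 are all 1, so H_0 ≅ Z.
  H_1: rank ker ∂_1 − rank ∂_2 = (10 − 4) − 5 = 1, and the invariant factors of ∂_2 are all 1, so H_1 ≅ Z.
  H_2: rank ker ∂_2 − rank ∂_3 = (5 − 5) − 0 = 0, and there is no ∂_3, so H_2 ≅ 0.

(K is a triangulation of the Möbius band.)

H_0 ≅ Z,  H_1 ≅ Z,  H_2 = 0.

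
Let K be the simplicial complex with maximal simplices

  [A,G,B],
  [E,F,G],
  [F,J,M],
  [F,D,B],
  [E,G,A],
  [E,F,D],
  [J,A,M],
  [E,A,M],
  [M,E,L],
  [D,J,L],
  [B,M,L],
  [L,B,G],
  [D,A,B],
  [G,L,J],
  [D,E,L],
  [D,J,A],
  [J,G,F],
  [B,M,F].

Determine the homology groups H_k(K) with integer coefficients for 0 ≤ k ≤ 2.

We work with the vertex ordering A < B < D < E < F < G < J < L < M. The simplices of K, each written with vertices in increasing order, are:

  0-simplices (9): A, B, D, E, F, G, J, L, M
  1-simplices (27): AB, AD, AE, AG, AJ, AM, BD, BF, BG, BL, BM, DE, DF, DJ, DL, EF, EG, EL, EM, FG, FJ, FM, GJ, GL, JL, JM, LM
  2-simplices (18): ABD, ABG, ADJ, AEG, AEM, AJM, BDF, BFM, BGL, BLM, DEF, DEL, DJL, EFG, ELM, FGJ, FJM, GJL

so the chain groups are C_0 ≅ Z^9, C_1 ≅ Z^27, C_2 ≅ Z^18.

Boundary ∂_1: C_1 → C_0 sends each edge [p,q] (with p < q) to q − p. For instance
  ∂FG = G − F.
This gives a 9×27 integer matrix of rank 8; reducing to Smith normal form yields diagonal entries (1,1,1,1,1,1,1,1).

Boundary ∂_2: C_2 → C_1 maps a triangle to the signed sum of its edges. For instance
  ∂DEL = EL − DL + DE,
  ∂BGL = GL − BL + BG.
The resulting 27×18 matrix has rank 17, and its Smith normal form has invariant factors (1,1,1,1,1,1,1,1,1,1,1,1,1,1,1,1,1).

From H_k ≅ ker(∂_k) / im(∂_{k+1}) we obtain:

  H_0: rank C_0 − rank ∂_1 = 9 − 8 = 1, and the invariant factors of ∂_1 are all 1, so H_0 = Z.
  H_1: rank ker ∂_1 − rank ∂_2 = (27 − 8) − 17 = 2, and the invariant factors of ∂_2 are all 1, so H_1 = Z^2.
  H_2: rank ker ∂_2 − rank ∂_3 = (18 − 17) − 0 = 1, and there is no ∂_3, so H_2 = Z.

(K is a triangulation of the torus T^2.)

H_0 = Z,  H_1 = Z^2,  H_2 = Z.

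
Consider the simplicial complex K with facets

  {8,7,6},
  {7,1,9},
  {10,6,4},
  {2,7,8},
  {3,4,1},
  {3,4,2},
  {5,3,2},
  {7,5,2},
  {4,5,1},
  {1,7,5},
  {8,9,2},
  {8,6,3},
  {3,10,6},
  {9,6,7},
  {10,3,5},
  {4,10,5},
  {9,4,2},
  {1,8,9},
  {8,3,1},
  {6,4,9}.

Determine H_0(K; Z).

H_0 ≅ Z.

Order the vertices as 1 < 2 < 3 < 4 < 5 < 6 < 7 < 8 < 9 < 10. Listing each simplex with vertices in this order, K has dimension 2 with simplices:

  0-simplices (10): [1], [2], [3], [4], [5], [6], [7], [8], [9], [10]
  1-simplices (30): (30 of them)
  2-simplices (20): (20 of them)

so the chain groups are C_0 ≅ Z^10, C_1 ≅ Z^30, C_2 ≅ Z^20.

Boundary ∂_1: C_1 → C_0 is given by ∂[p,q] = [q] − [p]. For instance
  ∂[1,7] = [7] − [1].
As a 10×30 matrix over Z this has rank 9, with invariant factors (1,1,1,1,1,1,1,1,1).

The boundary map ∂_2: C_2 → C_1 maps a triangle to the signed sum of its edges. For instance
  ∂[4,6,10] = [6,10] − [4,10] + [4,6],
  ∂[2,3,5] = [3,5] − [2,5] + [2,3].
This gives a 30×20 integer matrix of rank 20; reducing to Smith normal form yields diagonal entries (1,1,1,1,1,1,1,1,1,1,1,1,1,1,1,1,1,1,1,2).

From H_k ≅ ker(∂_k) / im(∂_{k+1}) we obtain:

  H_0: rank C_0 − rank ∂_1 = 10 − 9 = 1, and the invariant factors of ∂_1 are all 1, so H_0 ≅ Z.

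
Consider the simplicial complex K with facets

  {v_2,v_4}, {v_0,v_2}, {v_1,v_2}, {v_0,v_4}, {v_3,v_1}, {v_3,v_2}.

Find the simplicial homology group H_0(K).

H_0 = Z.

Take the total order v_0 < v_1 < v_2 < v_3 < v_4 on the vertex set. Then K (dimension 1) consists of the simplices:

  0-simplices (5): [v_0], [v_1], [v_2], [v_3], [v_4]
  1-simplices (6): [v_0,v_2], [v_0,v_4], [v_1,v_2], [v_1,v_3], [v_2,v_3], [v_2,v_4]

so the chain groups are C_0 ≅ Z^5, C_1 ≅ Z^6.

The boundary map ∂_1: C_1 → C_0 maps an edge to its endpoints' difference, ∂[p,q] = q − p. For instance
  ∂[v_2,v_4] = [v_4] − [v_2].
This gives a 5×6 integer matrix of rank 4; reducing to Smith normal form yields diagonal entries (1,1,1,1).

Now H_k = ker ∂_k / im ∂_{k+1}, so:

  H_0: rank C_0 − rank ∂_1 = 5 − 4 = 1, and the invariant factors of ∂_1 are all 1, so H_0 = Z.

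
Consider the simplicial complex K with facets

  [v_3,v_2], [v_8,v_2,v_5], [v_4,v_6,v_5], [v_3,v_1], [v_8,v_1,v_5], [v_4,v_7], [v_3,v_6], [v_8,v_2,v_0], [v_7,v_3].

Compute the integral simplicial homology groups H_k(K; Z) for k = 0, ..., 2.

We work with the vertex ordering v_0 < v_1 < v_2 < v_3 < v_4 < v_5 < v_6 < v_7 < v_8. The simplices of K, each written with vertices in increasing order, are:

  0-simplices (9): [v_0], [v_1], [v_2], [v_3], [v_4], [v_5], [v_6], [v_7], [v_8]
  1-simplices (15): (15 of them)
  2-simplices (4): [v_0,v_2,v_8], [v_1,v_5,v_8], [v_2,v_5,v_8], [v_4,v_5,v_6]

so the chain groups are C_0 ≅ Z^9, C_1 ≅ Z^15, C_2 ≅ Z^4.

∂_1: C_1 → C_0 sends each edge [p,q] (with p < q) to q − p. For instance
  ∂[v_1,v_3] = [v_3] − [v_1].
This gives a 9×15 integer matrix of rank 8; reducing to Smith normal form yields diagonal entries (1,1,1,1,1,1,1,1).

∂_2: C_2 → C_1 acts by ∂[p,q,r] = [q,r] − [p,r] + [p,q]. For instance
  ∂[v_1,v_5,v_8] = [v_5,v_8] − [v_1,v_8] + [v_1,v_5],
  ∂[v_4,v_5,v_6] = [v_5,v_6] − [v_4,v_6] + [v_4,v_5].
The resulting 15×4 matrix has rank 4, and its Smith normal form has invariant factors (1,1,1,1).

From H_k ≅ ker(∂_k) / im(∂_{k+1}) we obtain:

  H_0: rank C_0 − rank ∂_1 = 9 − 8 = 1, and the invariant factors of ∂_1 are all 1, so H_0 = Z.
  H_1: rank ker ∂_1 − rank ∂_2 = (15 − 8) − 4 = 3, and the invariant factors of ∂_2 are all 1, so H_1 = Z^3.
  H_2: rank ker ∂_2 − rank ∂_3 = (4 − 4) − 0 = 0, and there is no ∂_3, so H_2 = 0.

As a check, the Euler characteristic is 9 − 15 + 4 = -2, which agrees with 1 − 3 + 0 = -2.

H_0 = Z,  H_1 = Z^3,  H_2 = 0.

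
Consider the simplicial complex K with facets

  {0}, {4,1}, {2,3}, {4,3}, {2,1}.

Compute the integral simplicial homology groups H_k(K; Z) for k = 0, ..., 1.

K has 5 vertices, 4 edges.
rank ∂_0 = 0, rank ∂_1 = 3 ⇒ b_0 = 5 − 0 − 3 = 2; all invariant factors of ∂_1 are 1 so no torsion. So H_0 = Z^2.
rank ∂_1 = 3, rank ∂_2 = 0 ⇒ b_1 = 4 − 3 − 0 = 1. So H_1 = Z.

H_0 = Z^2,  H_1 = Z.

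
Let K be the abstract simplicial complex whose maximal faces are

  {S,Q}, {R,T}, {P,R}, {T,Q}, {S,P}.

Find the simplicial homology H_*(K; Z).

H_0 ≅ Z,  H_1 ≅ Z.

Order the vertices as P < Q < R < S < T. Listing each simplex with vertices in this order, K has dimension 1 with simplices:

  0-simplices (5): P, Q, R, S, T
  1-simplices (5): PR, PS, QS, QT, RT

so the chain groups are C_0 ≅ Z^5, C_1 ≅ Z^5.

∂_1: C_1 → C_0 maps an edge to its endpoints' difference, ∂[p,q] = q − p. For instance
  ∂QT = T − Q.
The resulting 5×5 matrix has rank 4, and its Smith normal form has invariant factors (1,1,1,1).

Now H_k = ker ∂_k / im ∂_{k+1}, so:

  H_0: rank C_0 − rank ∂_1 = 5 − 4 = 1, and the invariant factors of ∂_1 are all 1, so H_0 ≅ Z.
  H_1: rank ker ∂_1 − rank ∂_2 = (5 − 4) − 0 = 1, and there is no ∂_2, so H_1 ≅ Z.

As a check, the Euler characteristic is 5 − 5 = 0, which agrees with 1 − 1 = 0.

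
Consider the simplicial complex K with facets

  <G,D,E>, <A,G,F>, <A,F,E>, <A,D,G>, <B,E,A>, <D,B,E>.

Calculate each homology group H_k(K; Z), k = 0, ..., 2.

Take the total order A < B < D < E < F < G on the vertex set. Then K (dimension 2) consists of the simplices:

  0-simplices (6): A, B, D, E, F, G
  1-simplices (12): AB, AD, AE, AF, AG, BD, BE, DE, DG, EF, EG, FG
  2-simplices (6): ABE, ADG, AEF, AFG, BDE, DEG

giving chain groups C_0 ≅ Z^6, C_1 ≅ Z^12, C_2 ≅ Z^6.

Boundary ∂_1: C_1 → C_0 sends each edge [p,q] (with p < q) to q − p. For instance
  ∂EF = F − E.
This gives a 6×12 integer matrix of rank 5; reducing to Smith normal form yields diagonal entries (1,1,1,1,1).

The boundary map ∂_2: C_2 → C_1 acts by ∂[p,q,r] = [q,r] − [p,r] + [p,q]. For instance
  ∂AEF = EF − AF + AE,
  ∂AFG = FG − AG + AF.
This gives a 12×6 integer matrix of rank 6; reducing to Smith normal form yields diagonal entries (1,1,1,1,1,1).

Now H_k = ker ∂_k / im ∂_{k+1}, so:

  H_0: rank C_0 − rank ∂_1 = 6 − 5 = 1, and the invariant factors of ∂_1 are all 1, so H_0 ≅ Z.
  H_1: rank ker ∂_1 − rank ∂_2 = (12 − 5) − 6 = 1, and the invariant factors of ∂_2 are all 1, so H_1 ≅ Z.
  H_2: rank ker ∂_2 − rank ∂_3 = (6 − 6) − 0 = 0, and there is no ∂_3, so H_2 ≅ 0.

(K is a triangulation of the cylinder S^1 x I.)

H_0 ≅ Z,  H_1 ≅ Z,  H_2 = 0.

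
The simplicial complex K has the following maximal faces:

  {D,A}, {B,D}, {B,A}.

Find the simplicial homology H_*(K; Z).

Take the total order A < B < D on the vertex set. Then K (dimension 1) consists of the simplices:

  0-simplices (3): A, B, D
  1-simplices (3): AB, AD, BD

Hence C_0 ≅ Z^3, C_1 ≅ Z^3.

∂_1: C_1 → C_0 is given by ∂[p,q] = [q] − [p].
This gives a 3×3 integer matrix of rank 2; reducing to Smith normal form yields diagonal entries (1,1).

Computing H_k = (kernel of ∂_k) / (image of ∂_{k+1}):

  H_0: rank C_0 − rank ∂_1 = 3 − 2 = 1, and the invariant factors of ∂_1 are all 1, so H_0 = Z.
  H_1: rank ker ∂_1 − rank ∂_2 = (3 − 2) − 0 = 1, and there is no ∂_2, so H_1 = Z.

As a check, the Euler characteristic is 3 − 3 = 0, which agrees with 1 − 1 = 0.

H_0 ≅ Z,  H_1 ≅ Z.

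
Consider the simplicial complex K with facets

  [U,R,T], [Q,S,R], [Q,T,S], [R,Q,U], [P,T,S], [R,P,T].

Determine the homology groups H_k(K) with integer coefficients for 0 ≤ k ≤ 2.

H_0 = Z,  H_1 = Z,  H_2 = 0.

We work with the vertex ordering P < Q < R < S < T < U. The simplices of K, each written with vertices in increasing order, are:

  0-simplices (6): P, Q, R, S, T, U
  1-simplices (12): PR, PS, PT, QR, QS, QT, QU, RS, RT, RU, ST, TU
  2-simplices (6): PRT, PST, QRS, QRU, QST, RTU

giving chain groups C_0 ≅ Z^6, C_1 ≅ Z^12, C_2 ≅ Z^6.

∂_1: C_1 → C_0 maps an edge to its endpoints' difference, ∂[p,q] = q − p.
This gives a 6×12 integer matrix of rank 5; reducing to Smith normal form yields diagonal entries (1,1,1,1,1).

∂_2: C_2 → C_1 maps a triangle to the signed sum of its edges. For instance
  ∂PST = ST − PT + PS,
  ∂QRS = RS − QS + QR.
This gives a 12×6 integer matrix of rank 6; reducing to Smith normal form yields diagonal entries (1,1,1,1,1,1).

Now H_k = ker ∂_k / im ∂_{k+1}, so:

  H_0: rank C_0 − rank ∂_1 = 6 − 5 = 1, and the invariant factors of ∂_1 are all 1, so H_0 ≅ Z.
  H_1: rank ker ∂_1 − rank ∂_2 = (12 − 5) − 6 = 1, and the invariant factors of ∂_2 are all 1, so H_1 ≅ Z.
  H_2: rank ker ∂_2 − rank ∂_3 = (6 − 6) − 0 = 0, and there is no ∂_3, so H_2 ≅ 0.

(K is a triangulation of the cylinder S^1 x I.)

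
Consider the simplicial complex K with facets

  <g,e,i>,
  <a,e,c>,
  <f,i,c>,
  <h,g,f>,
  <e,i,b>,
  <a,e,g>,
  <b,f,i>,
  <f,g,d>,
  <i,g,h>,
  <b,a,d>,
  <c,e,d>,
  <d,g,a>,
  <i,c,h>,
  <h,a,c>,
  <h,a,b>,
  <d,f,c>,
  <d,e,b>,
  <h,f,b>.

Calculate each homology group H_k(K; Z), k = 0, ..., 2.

H_0 ≅ Z,  H_1 ≅ Z ⊕ Z/2,  H_2 = 0.

Order the vertices as a < b < c < d < e < f < g < h < i. Listing each simplex with vertices in this order, K has dimension 2 with simplices:

  0-simplices (9): a, b, c, d, e, f, g, h, i
  1-simplices (27): ab, ac, ad, ae, ag, ah, bd, be, bf, bh, bi, cd, ce, cf, ch, ci, de, df, dg, eg, ei, fg, fh, fi, gh, gi, hi
  2-simplices (18): abd, abh, ace, ach, adg, aeg, bde, bei, bfh, bfi, cde, cdf, cfi, chi, dfg, egi, fgh, ghi

so the chain groups are C_0 ≅ Z^9, C_1 ≅ Z^27, C_2 ≅ Z^18.

The boundary map ∂_1: C_1 → C_0 sends each edge [p,q] (with p < q) to q − p.
As a 9×27 matrix over Z this has rank 8, with invariant factors (1,1,1,1,1,1,1,1).

Boundary ∂_2: C_2 → C_1 sends each 2-simplex [p,q,r] to [q,r] − [p,r] + [p,q]. For instance
  ∂adg = dg − ag + ad,
  ∂bfh = fh − bh + bf.
This gives a 27×18 integer matrix of rank 18; reducing to Smith normal form yields diagonal entries (1,1,1,1,1,1,1,1,1,1,1,1,1,1,1,1,1,2).

Now H_k = ker ∂_k / im ∂_{k+1}, so:

  H_0: rank C_0 − rank ∂_1 = 9 − 8 = 1, and the invariant factors of ∂_1 are all 1, so H_0 ≅ Z.
  H_1: rank ker ∂_1 − rank ∂_2 = (27 − 8) − 18 = 1, and ∂_2 has invariant factor 2 > 1, so H_1 ≅ Z ⊕ Z/2.
  H_2: rank ker ∂_2 − rank ∂_3 = (18 − 18) − 0 = 0, and there is no ∂_3, so H_2 ≅ 0.

As a check, the Euler characteristic is 9 − 27 + 18 = 0, which agrees with 1 − 1 + 0 = 0.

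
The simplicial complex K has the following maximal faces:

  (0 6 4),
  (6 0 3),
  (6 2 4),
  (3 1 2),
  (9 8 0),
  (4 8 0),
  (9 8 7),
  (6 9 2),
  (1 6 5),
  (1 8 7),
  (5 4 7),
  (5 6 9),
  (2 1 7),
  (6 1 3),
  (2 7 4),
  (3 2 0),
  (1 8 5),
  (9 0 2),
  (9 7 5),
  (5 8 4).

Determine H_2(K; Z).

H_2 = 0.

K has 10 vertices, 30 edges, 20 triangles.
rank ∂_2 = 20, rank ∂_3 = 0 ⇒ b_2 = 20 − 20 − 0 = 0. So H_2 ≅ 0.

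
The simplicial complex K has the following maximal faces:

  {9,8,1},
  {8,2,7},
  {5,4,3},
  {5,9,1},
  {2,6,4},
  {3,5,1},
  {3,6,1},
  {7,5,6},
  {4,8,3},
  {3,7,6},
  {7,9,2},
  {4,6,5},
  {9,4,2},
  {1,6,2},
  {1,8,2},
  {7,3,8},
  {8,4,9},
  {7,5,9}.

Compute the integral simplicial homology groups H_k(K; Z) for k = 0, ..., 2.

H_0 ≅ Z,  H_1 ≅ Z ⊕ Z/2Z,  H_2 = 0.

Take the total order 1 < 2 < 3 < 4 < 5 < 6 < 7 < 8 < 9 on the vertex set. Then K (dimension 2) consists of the simplices:

  0-simplices (9): [1], [2], [3], [4], [5], [6], [7], [8], [9]
  1-simplices (27): (27 of them)
  2-simplices (18): [1,2,6], [1,2,8], [1,3,5], [1,3,6], [1,5,9], [1,8,9], [2,4,6], [2,4,9], [2,7,8], [2,7,9], [3,4,5], [3,4,8], [3,6,7], [3,7,8], [4,5,6], [4,8,9], [5,6,7], [5,7,9]

giving chain groups C_0 ≅ Z^9, C_1 ≅ Z^27, C_2 ≅ Z^18.

∂_1: C_1 → C_0 is given by ∂[p,q] = [q] − [p].
The 9×27 boundary matrix has rank 8 and Smith normal form diag(1,1,1,1,1,1,1,1).

∂_2: C_2 → C_1 acts by ∂[p,q,r] = [q,r] − [p,r] + [p,q]. For instance
  ∂[3,6,7] = [6,7] − [3,7] + [3,6],
  ∂[5,7,9] = [7,9] − [5,9] + [5,7].
As a 27×18 matrix over Z this has rank 18, with invariant factors (1,1,1,1,1,1,1,1,1,1,1,1,1,1,1,1,1,2).

Computing H_k = (kernel of ∂_k) / (image of ∂_{k+1}):

  H_0: rank C_0 − rank ∂_1 = 9 − 8 = 1, and the invariant factors of ∂_1 are all 1, so H_0 ≅ Z.
  H_1: rank ker ∂_1 − rank ∂_2 = (27 − 8) − 18 = 1, and ∂_2 has invariant factor 2 > 1, so H_1 ≅ Z ⊕ Z/2Z.
  H_2: rank ker ∂_2 − rank ∂_3 = (18 − 18) − 0 = 0, and there is no ∂_3, so H_2 ≅ 0.

(K is a triangulation of the Klein bottle.)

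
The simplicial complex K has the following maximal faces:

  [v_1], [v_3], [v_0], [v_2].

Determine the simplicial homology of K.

Fix the vertex order v_0 < v_1 < v_2 < v_3 and write every simplex with vertices in increasing order. Then dim K = 0 and the simplices of K are:

  0-simplices (4): [v_0], [v_1], [v_2], [v_3]

Hence C_0 ≅ Z^4.

Now H_k = ker ∂_k / im ∂_{k+1}, so:

  H_0: rank C_0 − rank ∂_1 = 4 − 0 = 4, and there is no ∂_1, so H_0 ≅ Z^4.

H_0 = Z^4.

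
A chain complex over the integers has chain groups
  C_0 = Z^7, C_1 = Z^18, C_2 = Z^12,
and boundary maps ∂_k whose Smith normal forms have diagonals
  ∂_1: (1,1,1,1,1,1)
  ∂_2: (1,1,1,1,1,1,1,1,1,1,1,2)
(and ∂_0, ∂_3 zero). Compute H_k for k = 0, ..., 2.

H_0 ≅ Z,  H_1 ≅ Z_2,  H_2 = 0.

H_0: b_0 = 7 − 0 − 6 = 1; torsion from ∂_1 factors > 1: none. So H_0 ≅ Z.
H_1: b_1 = 18 − 6 − 12 = 0; torsion from ∂_2 factors > 1: [2]. So H_1 ≅ Z_2.
H_2: b_2 = 12 − 12 − 0 = 0; torsion from ∂_3 factors > 1: none. So H_2 ≅ 0.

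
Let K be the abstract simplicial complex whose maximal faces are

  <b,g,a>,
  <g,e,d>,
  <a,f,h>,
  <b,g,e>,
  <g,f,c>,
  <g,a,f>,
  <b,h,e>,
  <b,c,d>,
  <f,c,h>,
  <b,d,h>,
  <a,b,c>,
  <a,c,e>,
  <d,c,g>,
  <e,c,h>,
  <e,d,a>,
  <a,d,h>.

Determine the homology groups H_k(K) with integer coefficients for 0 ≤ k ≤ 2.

H_0 ≅ Z,  H_1 ≅ Z^2,  H_2 ≅ Z.

We work with the vertex ordering a < b < c < d < e < f < g < h. The simplices of K, each written with vertices in increasing order, are:

  0-simplices (8): a, b, c, d, e, f, g, h
  1-simplices (24): ab, ac, ad, ae, af, ag, ah, bc, bd, be, bg, bh, cd, ce, cf, cg, ch, de, dg, dh, eg, eh, fg, fh
  2-simplices (16): abc, abg, ace, ade, adh, afg, afh, bcd, bdh, beg, beh, cdg, ceh, cfg, cfh, deg

Hence C_0 ≅ Z^8, C_1 ≅ Z^24, C_2 ≅ Z^16.

∂_1: C_1 → C_0 is given by ∂[p,q] = [q] − [p].
As a 8×24 matrix over Z this has rank 7, with invariant factors (1,1,1,1,1,1,1).

The boundary map ∂_2: C_2 → C_1 acts by ∂[p,q,r] = [q,r] − [p,r] + [p,q]. For instance
  ∂cfh = fh − ch + cf,
  ∂adh = dh − ah + ad.
The 24×16 boundary matrix has rank 15 and Smith normal form diag(1,1,1,1,1,1,1,1,1,1,1,1,1,1,1).

Computing H_k = (kernel of ∂_k) / (image of ∂_{k+1}):

  H_0: rank C_0 − rank ∂_1 = 8 − 7 = 1, and the invariant factors of ∂_1 are all 1, so H_0 ≅ Z.
  H_1: rank ker ∂_1 − rank ∂_2 = (24 − 7) − 15 = 2, and the invariant factors of ∂_2 are all 1, so H_1 ≅ Z^2.
  H_2: rank ker ∂_2 − rank ∂_3 = (16 − 15) − 0 = 1, and there is no ∂_3, so H_2 ≅ Z.

As a check, the Euler characteristic is 8 − 24 + 16 = 0, which agrees with 1 − 2 + 1 = 0.
(K is a triangulation of the torus T^2.)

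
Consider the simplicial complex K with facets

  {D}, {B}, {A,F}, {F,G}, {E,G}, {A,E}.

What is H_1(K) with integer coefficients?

H_1 ≅ Z.

Fix the vertex order A < B < D < E < F < G and write every simplex with vertices in increasing order. Then dim K = 1 and the simplices of K are:

  0-simplices (6): A, B, D, E, F, G
  1-simplices (4): AE, AF, EG, FG

Hence C_0 ≅ Z^6, C_1 ≅ Z^4.

The boundary map ∂_1: C_1 → C_0 sends each edge [p,q] (with p < q) to q − p. For instance
  ∂EG = G − E.
This gives a 6×4 integer matrix of rank 3; reducing to Smith normal form yields diagonal entries (1,1,1).

Computing H_k = (kernel of ∂_k) / (image of ∂_{k+1}):

  H_1: rank ker ∂_1 − rank ∂_2 = (4 − 3) − 0 = 1, and there is no ∂_2, so H_1 = Z.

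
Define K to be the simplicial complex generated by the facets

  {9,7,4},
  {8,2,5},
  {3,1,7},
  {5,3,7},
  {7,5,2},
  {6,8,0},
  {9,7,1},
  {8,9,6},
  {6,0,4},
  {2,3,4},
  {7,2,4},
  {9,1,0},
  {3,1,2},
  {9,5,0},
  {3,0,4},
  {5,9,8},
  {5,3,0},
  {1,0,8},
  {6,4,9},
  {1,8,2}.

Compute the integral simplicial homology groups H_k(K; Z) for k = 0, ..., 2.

H_0 = Z,  H_1 = Z ⊕ Z/2Z,  H_2 = 0.

We work with the vertex ordering 0 < 1 < 2 < 3 < 4 < 5 < 6 < 7 < 8 < 9. The simplices of K, each written with vertices in increasing order, are:

  0-simplices (10): [0], [1], [2], [3], [4], [5], [6], [7], [8], [9]
  1-simplices (30): (30 of them)
  2-simplices (20): (20 of them)

Hence C_0 ≅ Z^10, C_1 ≅ Z^30, C_2 ≅ Z^20.

∂_1: C_1 → C_0 maps an edge to its endpoints' difference, ∂[p,q] = q − p.
As a 10×30 matrix over Z this has rank 9, with invariant factors (1,1,1,1,1,1,1,1,1).

∂_2: C_2 → C_1 maps a triangle to the signed sum of its edges. For instance
  ∂[4,6,9] = [6,9] − [4,9] + [4,6],
  ∂[2,4,7] = [4,7] − [2,7] + [2,4].
The resulting 30×20 matrix has rank 20, and its Smith normal form has invariant factors (1,1,1,1,1,1,1,1,1,1,1,1,1,1,1,1,1,1,1,2).

Reading off H_k = ker ∂_k / im ∂_{k+1}:

  H_0: rank C_0 − rank ∂_1 = 10 − 9 = 1, and the invariant factors of ∂_1 are all 1, so H_0 ≅ Z.
  H_1: rank ker ∂_1 − rank ∂_2 = (30 − 9) − 20 = 1, and ∂_2 has invariant factor 2 > 1, so H_1 ≅ Z ⊕ Z/2Z.
  H_2: rank ker ∂_2 − rank ∂_3 = (20 − 20) − 0 = 0, and there is no ∂_3, so H_2 ≅ 0.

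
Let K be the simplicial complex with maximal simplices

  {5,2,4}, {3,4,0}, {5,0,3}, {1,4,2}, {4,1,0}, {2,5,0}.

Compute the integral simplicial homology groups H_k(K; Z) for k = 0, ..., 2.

H_0 = Z,  H_1 = Z,  H_2 = 0.

Fix the vertex order 0 < 1 < 2 < 3 < 4 < 5 and write every simplex with vertices in increasing order. Then dim K = 2 and the simplices of K are:

  0-simplices (6): [0], [1], [2], [3], [4], [5]
  1-simplices (12): [0,1], [0,2], [0,3], [0,4], [0,5], [1,2], [1,4], [2,4], [2,5], [3,4], [3,5], [4,5]
  2-simplices (6): [0,1,4], [0,2,5], [0,3,4], [0,3,5], [1,2,4], [2,4,5]

giving chain groups C_0 ≅ Z^6, C_1 ≅ Z^12, C_2 ≅ Z^6.

The boundary map ∂_1: C_1 → C_0 sends each edge [p,q] (with p < q) to q − p. For instance
  ∂[0,2] = [2] − [0].
The resulting 6×12 matrix has rank 5, and its Smith normal form has invariant factors (1,1,1,1,1).

Boundary ∂_2: C_2 → C_1 acts by ∂[p,q,r] = [q,r] − [p,r] + [p,q]. For instance
  ∂[0,3,4] = [3,4] − [0,4] + [0,3],
  ∂[0,3,5] = [3,5] − [0,5] + [0,3].
This gives a 12×6 integer matrix of rank 6; reducing to Smith normal form yields diagonal entries (1,1,1,1,1,1).

Reading off H_k = ker ∂_k / im ∂_{k+1}:

  H_0: rank C_0 − rank ∂_1 = 6 − 5 = 1, and the invariant factors of ∂_1 are all 1, so H_0 = Z.
  H_1: rank ker ∂_1 − rank ∂_2 = (12 − 5) − 6 = 1, and the invariant factors of ∂_2 are all 1, so H_1 = Z.
  H_2: rank ker ∂_2 − rank ∂_3 = (6 − 6) − 0 = 0, and there is no ∂_3, so H_2 = 0.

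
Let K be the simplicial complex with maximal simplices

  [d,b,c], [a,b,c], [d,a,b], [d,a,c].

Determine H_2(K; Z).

Order the vertices as a < b < c < d. Listing each simplex with vertices in this order, K has dimension 2 with simplices:

  0-simplices (4): a, b, c, d
  1-simplices (6): ab, ac, ad, bc, bd, cd
  2-simplices (4): abc, abd, acd, bcd

so the chain groups are C_0 ≅ Z^4, C_1 ≅ Z^6, C_2 ≅ Z^4.

Boundary ∂_1: C_1 → C_0 maps an edge to its endpoints' difference, ∂[p,q] = q − p. For instance
  ∂bd = d − b.
The 4×6 boundary matrix has rank 3 and Smith normal form diag(1,1,1).

Boundary ∂_2: C_2 → C_1 sends each 2-simplex [p,q,r] to [q,r] − [p,r] + [p,q]. For instance
  ∂abc = bc − ac + ab,
  ∂acd = cd − ad + ac.
As a 6×4 matrix over Z this has rank 3, with invariant factors (1,1,1).

From H_k ≅ ker(∂_k) / im(∂_{k+1}) we obtain:

  H_2: rank ker ∂_2 − rank ∂_3 = (4 − 3) − 0 = 1, and there is no ∂_3, so H_2 = Z.

H_2 ≅ Z.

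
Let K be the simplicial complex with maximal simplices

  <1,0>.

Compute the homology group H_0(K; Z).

Fix the vertex order 0 < 1 and write every simplex with vertices in increasing order. Then dim K = 1 and the simplices of K are:

  0-simplices (2): [0], [1]
  1-simplices (1): [0,1]

so the chain groups are C_0 ≅ Z^2, C_1 ≅ Z^1.

∂_1: C_1 → C_0 sends each edge [p,q] (with p < q) to q − p. For instance
  ∂[0,1] = [1] − [0].
This gives a 2×1 integer matrix of rank 1; reducing to Smith normal form yields diagonal entries (1).

From H_k ≅ ker(∂_k) / im(∂_{k+1}) we obtain:

  H_0: rank C_0 − rank ∂_1 = 2 − 1 = 1, and the invariant factors of ∂_1 are all 1, so H_0 ≅ Z.

H_0 ≅ Z.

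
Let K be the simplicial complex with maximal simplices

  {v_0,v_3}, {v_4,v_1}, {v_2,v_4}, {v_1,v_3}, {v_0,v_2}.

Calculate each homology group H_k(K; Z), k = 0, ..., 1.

H_0 ≅ Z,  H_1 ≅ Z.

We work with the vertex ordering v_0 < v_1 < v_2 < v_3 < v_4. The simplices of K, each written with vertices in increasing order, are:

  0-simplices (5): [v_0], [v_1], [v_2], [v_3], [v_4]
  1-simplices (5): [v_0,v_2], [v_0,v_3], [v_1,v_3], [v_1,v_4], [v_2,v_4]

Hence C_0 ≅ Z^5, C_1 ≅ Z^5.

The boundary map ∂_1: C_1 → C_0 is given by ∂[p,q] = [q] − [p]. For instance
  ∂[v_2,v_4] = [v_4] − [v_2].
This gives a 5×5 integer matrix of rank 4; reducing to Smith normal form yields diagonal entries (1,1,1,1).

From H_k ≅ ker(∂_k) / im(∂_{k+1}) we obtain:

  H_0: rank C_0 − rank ∂_1 = 5 − 4 = 1, and the invariant factors of ∂_1 are all 1, so H_0 ≅ Z.
  H_1: rank ker ∂_1 − rank ∂_2 = (5 − 4) − 0 = 1, and there is no ∂_2, so H_1 ≅ Z.

As a check, the Euler characteristic is 5 − 5 = 0, which agrees with 1 − 1 = 0.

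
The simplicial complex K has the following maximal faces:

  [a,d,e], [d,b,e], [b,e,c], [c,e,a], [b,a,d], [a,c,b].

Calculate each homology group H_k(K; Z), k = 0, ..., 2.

Fix the vertex order a < b < c < d < e and write every simplex with vertices in increasing order. Then dim K = 2 and the simplices of K are:

  0-simplices (5): a, b, c, d, e
  1-simplices (9): ab, ac, ad, ae, bc, bd, be, ce, de
  2-simplices (6): abc, abd, ace, ade, bce, bde

so the chain groups are C_0 ≅ Z^5, C_1 ≅ Z^9, C_2 ≅ Z^6.

∂_1: C_1 → C_0 sends each edge [p,q] (with p < q) to q − p.
This gives a 5×9 integer matrix of rank 4; reducing to Smith normal form yields diagonal entries (1,1,1,1).

Boundary ∂_2: C_2 → C_1 acts by ∂[p,q,r] = [q,r] − [p,r] + [p,q]. For instance
  ∂abd = bd − ad + ab,
  ∂bde = de − be + bd.
As a 9×6 matrix over Z this has rank 5, with invariant factors (1,1,1,1,1).

From H_k ≅ ker(∂_k) / im(∂_{k+1}) we obtain:

  H_0: rank C_0 − rank ∂_1 = 5 − 4 = 1, and the invariant factors of ∂_1 are all 1, so H_0 = Z.
  H_1: rank ker ∂_1 − rank ∂_2 = (9 − 4) − 5 = 0, and the invariant factors of ∂_2 are all 1, so H_1 = 0.
  H_2: rank ker ∂_2 − rank ∂_3 = (6 − 5) − 0 = 1, and there is no ∂_3, so H_2 = Z.

H_0 ≅ Z,  H_1 = 0,  H_2 ≅ Z.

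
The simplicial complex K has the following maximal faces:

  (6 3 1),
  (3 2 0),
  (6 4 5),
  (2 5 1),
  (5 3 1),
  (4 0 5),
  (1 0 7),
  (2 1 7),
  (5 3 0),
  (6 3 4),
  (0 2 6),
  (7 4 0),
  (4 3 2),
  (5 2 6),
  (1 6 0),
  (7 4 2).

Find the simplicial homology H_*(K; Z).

H_0 ≅ Z,  H_1 ≅ Z^2,  H_2 ≅ Z.

K has 8 vertices, 24 edges, 16 triangles.
rank ∂_0 = 0, rank ∂_1 = 7 ⇒ b_0 = 8 − 0 − 7 = 1; all invariant factors of ∂_1 are 1 so no torsion. So H_0 = Z.
rank ∂_1 = 7, rank ∂_2 = 15 ⇒ b_1 = 24 − 7 − 15 = 2; all invariant factors of ∂_2 are 1 so no torsion. So H_1 = Z^2.
rank ∂_2 = 15, rank ∂_3 = 0 ⇒ b_2 = 16 − 15 − 0 = 1. So H_2 = Z.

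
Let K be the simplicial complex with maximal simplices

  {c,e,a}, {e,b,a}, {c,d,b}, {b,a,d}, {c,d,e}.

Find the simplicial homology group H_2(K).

H_2 = 0.

Take the total order a < b < c < d < e on the vertex set. Then K (dimension 2) consists of the simplices:

  0-simplices (5): a, b, c, d, e
  1-simplices (10): ab, ac, ad, ae, bc, bd, be, cd, ce, de
  2-simplices (5): abd, abe, ace, bcd, cde

Hence C_0 ≅ Z^5, C_1 ≅ Z^10, C_2 ≅ Z^5.

The boundary map ∂_1: C_1 → C_0 sends each edge [p,q] (with p < q) to q − p.
This gives a 5×10 integer matrix of rank 4; reducing to Smith normal form yields diagonal entries (1,1,1,1).

∂_2: C_2 → C_1 acts by ∂[p,q,r] = [q,r] − [p,r] + [p,q]. For instance
  ∂abd = bd − ad + ab,
  ∂ace = ce − ae + ac.
As a 10×5 matrix over Z this has rank 5, with invariant factors (1,1,1,1,1).

Now H_k = ker ∂_k / im ∂_{k+1}, so:

  H_2: rank ker ∂_2 − rank ∂_3 = (5 − 5) − 0 = 0, and there is no ∂_3, so H_2 = 0.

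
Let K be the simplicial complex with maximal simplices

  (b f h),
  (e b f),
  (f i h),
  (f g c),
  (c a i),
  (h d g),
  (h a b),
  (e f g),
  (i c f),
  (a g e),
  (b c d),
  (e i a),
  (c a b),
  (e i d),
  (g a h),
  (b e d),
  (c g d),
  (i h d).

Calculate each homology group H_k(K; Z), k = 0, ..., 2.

H_0 = Z,  H_1 = Z^2,  H_2 = Z.

We work with the vertex ordering a < b < c < d < e < f < g < h < i. The simplices of K, each written with vertices in increasing order, are:

  0-simplices (9): a, b, c, d, e, f, g, h, i
  1-simplices (27): ab, ac, ae, ag, ah, ai, bc, bd, be, bf, bh, cd, cf, cg, ci, de, dg, dh, di, ef, eg, ei, fg, fh, fi, gh, hi
  2-simplices (18): abc, abh, aci, aeg, aei, agh, bcd, bde, bef, bfh, cdg, cfg, cfi, dei, dgh, dhi, efg, fhi

giving chain groups C_0 ≅ Z^9, C_1 ≅ Z^27, C_2 ≅ Z^18.

∂_1: C_1 → C_0 maps an edge to its endpoints' difference, ∂[p,q] = q − p.
As a 9×27 matrix over Z this has rank 8, with invariant factors (1,1,1,1,1,1,1,1).

Boundary ∂_2: C_2 → C_1 sends each 2-simplex [p,q,r] to [q,r] − [p,r] + [p,q]. For instance
  ∂aeg = eg − ag + ae,
  ∂aei = ei − ai + ae.
As a 27×18 matrix over Z this has rank 17, with invariant factors (1,1,1,1,1,1,1,1,1,1,1,1,1,1,1,1,1).

From H_k ≅ ker(∂_k) / im(∂_{k+1}) we obtain:

  H_0: rank C_0 − rank ∂_1 = 9 − 8 = 1, and the invariant factors of ∂_1 are all 1, so H_0 = Z.
  H_1: rank ker ∂_1 − rank ∂_2 = (27 − 8) − 17 = 2, and the invariant factors of ∂_2 are all 1, so H_1 = Z^2.
  H_2: rank ker ∂_2 − rank ∂_3 = (18 − 17) − 0 = 1, and there is no ∂_3, so H_2 = Z.

As a check, the Euler characteristic is 9 − 27 + 18 = 0, which agrees with 1 − 2 + 1 = 0.
(K is a triangulation of the torus T^2.)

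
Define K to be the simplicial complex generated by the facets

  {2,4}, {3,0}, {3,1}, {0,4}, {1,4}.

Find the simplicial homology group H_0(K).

Take the total order 0 < 1 < 2 < 3 < 4 on the vertex set. Then K (dimension 1) consists of the simplices:

  0-simplices (5): [0], [1], [2], [3], [4]
  1-simplices (5): [0,3], [0,4], [1,3], [1,4], [2,4]

Hence C_0 ≅ Z^5, C_1 ≅ Z^5.

∂_1: C_1 → C_0 is given by ∂[p,q] = [q] − [p]. For instance
  ∂[0,3] = [3] − [0].
This gives a 5×5 integer matrix of rank 4; reducing to Smith normal form yields diagonal entries (1,1,1,1).

Computing H_k = (kernel of ∂_k) / (image of ∂_{k+1}):

  H_0: rank C_0 − rank ∂_1 = 5 − 4 = 1, and the invariant factors of ∂_1 are all 1, so H_0 = Z.

H_0 = Z.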